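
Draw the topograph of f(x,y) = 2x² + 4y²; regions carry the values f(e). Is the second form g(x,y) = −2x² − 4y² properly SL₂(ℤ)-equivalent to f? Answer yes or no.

D₁ = -32, D₂ = -32
f: reduced (well bottom): (2,0,4) with a≤c, −a<b≤a
g is negative-definite; reduce −g:
−g: reduced (well bottom): (2,0,4) with a≤c, −a<b≤a
flip sign back: reduced form of g is (-2,0,-4)
reduced forms (2, 0, 4) vs (-2, 0, -4) ⇒ inequivalent

no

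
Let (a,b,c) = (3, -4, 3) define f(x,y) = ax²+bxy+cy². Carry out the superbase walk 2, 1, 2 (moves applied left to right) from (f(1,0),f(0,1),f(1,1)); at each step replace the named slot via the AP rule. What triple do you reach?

start (3,3,2) = (f(1,0),f(0,1),f(1,1))
replace slot 2: 2·(3+2) − 3 = 7 → (3,7,2)
replace slot 1: 2·(7+2) − 3 = 15 → (15,7,2)
replace slot 2: 2·(15+2) − 7 = 27 → (15,27,2)

15,27,2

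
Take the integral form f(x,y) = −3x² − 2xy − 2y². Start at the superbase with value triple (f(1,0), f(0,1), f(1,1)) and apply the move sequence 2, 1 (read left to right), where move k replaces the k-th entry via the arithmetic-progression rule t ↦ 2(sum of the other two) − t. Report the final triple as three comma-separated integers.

start (-3,-2,-7) = (f(1,0),f(0,1),f(1,1))
replace slot 2: 2·((-3)+(-7)) − (-2) = -18 → (-3,-18,-7)
replace slot 1: 2·((-18)+(-7)) − (-3) = -47 → (-47,-18,-7)

-47,-18,-7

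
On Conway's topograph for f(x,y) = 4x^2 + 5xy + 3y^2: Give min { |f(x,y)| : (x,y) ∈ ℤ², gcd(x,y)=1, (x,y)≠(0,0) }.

translate: b→-3 (≡5 mod 8), so (4,5,3)→(4,-3,2)
flip: (4,-3,2)→(2,3,4)
translate: b→-1 (≡3 mod 4), so (2,3,4)→(2,-1,3)
reduced (well bottom): (2,-1,3) with a≤c, −a<b≤a
well minimum = a = 2

2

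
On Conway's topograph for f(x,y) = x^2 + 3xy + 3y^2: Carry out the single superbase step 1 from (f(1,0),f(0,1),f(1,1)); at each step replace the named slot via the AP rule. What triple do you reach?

start (1,3,7) = (f(1,0),f(0,1),f(1,1))
replace slot 1: 2·(3+7) − 1 = 19 → (19,3,7)

19,3,7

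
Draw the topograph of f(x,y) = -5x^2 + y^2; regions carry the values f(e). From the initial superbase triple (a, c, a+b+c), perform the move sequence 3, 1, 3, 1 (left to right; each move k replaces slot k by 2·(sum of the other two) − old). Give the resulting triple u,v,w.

start (-5,1,-4) = (f(1,0),f(0,1),f(1,1))
replace slot 3: 2·((-5)+1) − (-4) = -4 → (-5,1,-4)
replace slot 1: 2·(1+(-4)) − (-5) = -1 → (-1,1,-4)
replace slot 3: 2·((-1)+1) − (-4) = 4 → (-1,1,4)
replace slot 1: 2·(1+4) − (-1) = 11 → (11,1,4)

11,1,4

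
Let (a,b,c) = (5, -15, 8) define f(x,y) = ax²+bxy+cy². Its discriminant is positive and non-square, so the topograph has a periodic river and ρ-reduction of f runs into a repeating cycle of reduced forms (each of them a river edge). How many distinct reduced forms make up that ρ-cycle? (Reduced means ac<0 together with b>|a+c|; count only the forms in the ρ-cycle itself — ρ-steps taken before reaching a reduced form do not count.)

D = 65, ⌊√D⌋ = 8
descent: ρ → (8,-1,-2)
descent: ρ → (-2,5,5)  [lands on river]
river: ρ → (5,5,-2)
river: ρ → (-2,7,2)
river: ρ → (2,5,-5)
river: ρ → (-5,5,2)
river: ρ → (2,7,-2)
ρ-cycle length = 6 (tail of 2 descent steps not counted)

6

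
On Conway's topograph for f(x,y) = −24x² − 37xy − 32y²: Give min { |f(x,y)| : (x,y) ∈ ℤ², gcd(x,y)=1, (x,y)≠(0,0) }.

translate: b→-11 (≡37 mod 48), so (24,37,32)→(24,-11,19)
flip: (24,-11,19)→(19,11,24)
reduced (well bottom): (19,11,24) with a≤c, −a<b≤a
well minimum |f| = |-19| = 19 (negative-definite)

19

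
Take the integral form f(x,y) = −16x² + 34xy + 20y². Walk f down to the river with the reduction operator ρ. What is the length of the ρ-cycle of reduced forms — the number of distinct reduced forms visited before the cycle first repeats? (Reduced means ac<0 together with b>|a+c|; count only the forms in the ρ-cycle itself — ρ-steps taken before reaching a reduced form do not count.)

D = 2436, ⌊√D⌋ = 49
river: ρ → (20,46,-4)
river: ρ → (-4,42,42)
river: ρ → (42,42,-4)
river: ρ → (-4,46,20)
river: ρ → (20,34,-16)
river: ρ → (-16,30,24)
river: ρ → (24,18,-22)
river: ρ → (-22,26,20)
river: ρ → (20,14,-28)
river: ρ → (-28,42,6)
river: ρ → (6,42,-28)
river: ρ → (-28,14,20)
river: ρ → (20,26,-22)
river: ρ → (-22,18,24)
river: ρ → (24,30,-16)
river: ρ → (-16,34,20)
ρ-cycle length = 16 (tail of 0 descent steps not counted)

16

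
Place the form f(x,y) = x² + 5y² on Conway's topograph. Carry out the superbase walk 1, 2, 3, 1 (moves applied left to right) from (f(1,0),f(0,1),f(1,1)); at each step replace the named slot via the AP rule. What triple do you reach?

start (1,5,6) = (f(1,0),f(0,1),f(1,1))
replace slot 1: 2·(5+6) − 1 = 21 → (21,5,6)
replace slot 2: 2·(21+6) − 5 = 49 → (21,49,6)
replace slot 3: 2·(21+49) − 6 = 134 → (21,49,134)
replace slot 1: 2·(49+134) − 21 = 345 → (345,49,134)

345,49,134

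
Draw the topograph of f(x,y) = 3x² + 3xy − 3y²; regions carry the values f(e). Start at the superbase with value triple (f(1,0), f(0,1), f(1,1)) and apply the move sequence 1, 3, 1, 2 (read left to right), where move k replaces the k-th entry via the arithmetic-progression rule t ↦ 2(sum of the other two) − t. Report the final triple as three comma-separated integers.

start (3,-3,3) = (f(1,0),f(0,1),f(1,1))
replace slot 1: 2·((-3)+3) − 3 = -3 → (-3,-3,3)
replace slot 3: 2·((-3)+(-3)) − 3 = -15 → (-3,-3,-15)
replace slot 1: 2·((-3)+(-15)) − (-3) = -33 → (-33,-3,-15)
replace slot 2: 2·((-33)+(-15)) − (-3) = -93 → (-33,-93,-15)

-33,-93,-15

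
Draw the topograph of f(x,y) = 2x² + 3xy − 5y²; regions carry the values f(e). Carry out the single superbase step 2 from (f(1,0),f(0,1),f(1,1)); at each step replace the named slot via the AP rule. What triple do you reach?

start (2,-5,0) = (f(1,0),f(0,1),f(1,1))
replace slot 2: 2·(2+0) − (-5) = 9 → (2,9,0)

2,9,0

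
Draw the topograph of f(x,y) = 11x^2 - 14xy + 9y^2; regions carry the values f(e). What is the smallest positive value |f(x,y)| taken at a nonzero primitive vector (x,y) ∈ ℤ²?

translate: b→8 (≡-14 mod 22), so (11,-14,9)→(11,8,6)
flip: (11,8,6)→(6,-8,11)
translate: b→4 (≡-8 mod 12), so (6,-8,11)→(6,4,9)
reduced (well bottom): (6,4,9) with a≤c, −a<b≤a
well minimum = a = 6

6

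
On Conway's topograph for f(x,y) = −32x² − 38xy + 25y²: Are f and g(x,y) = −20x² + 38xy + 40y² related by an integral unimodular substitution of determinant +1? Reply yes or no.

D₁ = 4644, D₂ = 4644
river cycle of f (length 26): (25, 38, -32), (-32, 26, 31), (31, 36, -27), (-27, 18, 40), (40, 62, -5), (-5, 68, 1), (1, 68, -5), (-5, 62, 40), (40, 18, -27), (-27, 36, 31), … (16 more)
river cycle of g (length 30): (40, 42, -18), (-18, 66, 4), (4, 62, -50), (-50, 38, 16), (16, 58, -20), (-20, 62, 10), (10, 58, -32), (-32, 6, 36), (36, 66, -2), (-2, 66, 36), … (20 more)
cycles differ ⇒ inequivalent

no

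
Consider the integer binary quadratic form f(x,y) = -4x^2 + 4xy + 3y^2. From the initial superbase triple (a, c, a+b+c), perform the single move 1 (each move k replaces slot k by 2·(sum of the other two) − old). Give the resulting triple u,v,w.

start (-4,3,3) = (f(1,0),f(0,1),f(1,1))
replace slot 1: 2·(3+3) − (-4) = 16 → (16,3,3)

16,3,3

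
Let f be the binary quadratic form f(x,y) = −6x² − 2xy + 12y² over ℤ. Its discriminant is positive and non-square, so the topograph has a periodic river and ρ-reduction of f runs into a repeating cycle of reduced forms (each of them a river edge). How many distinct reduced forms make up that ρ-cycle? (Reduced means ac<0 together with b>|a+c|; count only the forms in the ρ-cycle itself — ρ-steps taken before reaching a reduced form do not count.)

D = 292, ⌊√D⌋ = 17
descent: ρ → (12,2,-6)
descent: ρ → (-6,10,8)  [lands on river]
river: ρ → (8,6,-8)
river: ρ → (-8,10,6)
river: ρ → (6,14,-4)
river: ρ → (-4,10,12)
river: ρ → (12,14,-2)
river: ρ → (-2,14,12)
river: ρ → (12,10,-4)
river: ρ → (-4,14,6)
river: ρ → (6,10,-8)
river: ρ → (-8,6,8)
river: ρ → (8,10,-6)
river: ρ → (-6,14,4)
river: ρ → (4,10,-12)
river: ρ → (-12,14,2)
river: ρ → (2,14,-12)
river: ρ → (-12,10,4)
river: ρ → (4,14,-6)
ρ-cycle length = 18 (tail of 2 descent steps not counted)

18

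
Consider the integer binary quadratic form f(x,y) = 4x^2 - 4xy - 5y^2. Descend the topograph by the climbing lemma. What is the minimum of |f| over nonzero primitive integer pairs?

descent: ρ → (-5,4,4)  [lands on river]
river: ρ → (4,4,-5)
river: ρ → (-5,6,3)
river: ρ → (3,6,-5)
closes: descent 1, river 4
min |a| on river = 3

3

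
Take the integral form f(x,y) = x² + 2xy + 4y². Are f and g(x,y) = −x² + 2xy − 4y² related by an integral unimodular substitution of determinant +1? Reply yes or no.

D₁ = -12, D₂ = -12
f: translate: b→0 (≡2 mod 2), so (1,2,4)→(1,0,3)
f: reduced (well bottom): (1,0,3) with a≤c, −a<b≤a
g is negative-definite; reduce −g:
−g: translate: b→0 (≡-2 mod 2), so (1,-2,4)→(1,0,3)
−g: reduced (well bottom): (1,0,3) with a≤c, −a<b≤a
flip sign back: reduced form of g is (-1,0,-3)
reduced forms (1, 0, 3) vs (-1, 0, -3) ⇒ inequivalent

no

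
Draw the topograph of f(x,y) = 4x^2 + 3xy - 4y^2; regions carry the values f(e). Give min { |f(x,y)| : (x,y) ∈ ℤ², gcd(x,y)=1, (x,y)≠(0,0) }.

river: ρ → (-4,5,3)
river: ρ → (3,7,-2)
river: ρ → (-2,5,6)
river: ρ → (6,7,-1)
river: ρ → (-1,7,6)
river: ρ → (6,5,-2)
river: ρ → (-2,7,3)
river: ρ → (3,5,-4)
river: ρ → (-4,3,4)
river: ρ → (4,5,-3)
river: ρ → (-3,7,2)
river: ρ → (2,5,-6)
river: ρ → (-6,7,1)
river: ρ → (1,7,-6)
river: ρ → (-6,5,2)
river: ρ → (2,7,-3)
river: ρ → (-3,5,4)
river: ρ → (4,3,-4)
closes: descent 0, river 18
min |a| on river = 1

1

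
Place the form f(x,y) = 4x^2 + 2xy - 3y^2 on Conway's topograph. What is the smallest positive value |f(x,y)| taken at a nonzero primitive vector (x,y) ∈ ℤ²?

river: ρ → (-3,4,3)
river: ρ → (3,2,-4)
river: ρ → (-4,6,1)
river: ρ → (1,6,-4)
river: ρ → (-4,2,3)
river: ρ → (3,4,-3)
river: ρ → (-3,2,4)
river: ρ → (4,6,-1)
river: ρ → (-1,6,4)
river: ρ → (4,2,-3)
closes: descent 0, river 10
min |a| on river = 1

1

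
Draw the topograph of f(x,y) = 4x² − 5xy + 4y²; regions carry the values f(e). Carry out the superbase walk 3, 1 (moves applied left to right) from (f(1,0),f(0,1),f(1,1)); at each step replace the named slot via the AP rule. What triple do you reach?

start (4,4,3) = (f(1,0),f(0,1),f(1,1))
replace slot 3: 2·(4+4) − 3 = 13 → (4,4,13)
replace slot 1: 2·(4+13) − 4 = 30 → (30,4,13)

30,4,13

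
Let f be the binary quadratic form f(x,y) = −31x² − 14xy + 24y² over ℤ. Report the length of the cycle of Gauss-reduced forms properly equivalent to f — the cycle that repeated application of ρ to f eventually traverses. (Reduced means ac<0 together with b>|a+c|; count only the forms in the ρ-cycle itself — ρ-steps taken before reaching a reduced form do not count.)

D = 3172, ⌊√D⌋ = 56
descent: ρ → (24,14,-31)  [lands on river]
river: ρ → (-31,48,7)
river: ρ → (7,50,-24)
river: ρ → (-24,46,11)
river: ρ → (11,42,-32)
river: ρ → (-32,22,21)
river: ρ → (21,20,-33)
river: ρ → (-33,46,8)
river: ρ → (8,50,-21)
river: ρ → (-21,34,24)
ρ-cycle length = 10 (tail of 1 descent step not counted)

10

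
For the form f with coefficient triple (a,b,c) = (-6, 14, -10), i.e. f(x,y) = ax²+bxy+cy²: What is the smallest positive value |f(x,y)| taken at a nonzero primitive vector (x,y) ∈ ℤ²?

translate: b→-2 (≡-14 mod 12), so (6,-14,10)→(6,-2,2)
flip: (6,-2,2)→(2,2,6)
reduced (well bottom): (2,2,6) with a≤c, −a<b≤a
well minimum |f| = |-2| = 2 (negative-definite)

2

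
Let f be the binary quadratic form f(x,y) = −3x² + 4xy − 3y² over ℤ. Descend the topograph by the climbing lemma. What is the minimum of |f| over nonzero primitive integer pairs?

translate: b→2 (≡-4 mod 6), so (3,-4,3)→(3,2,2)
flip: (3,2,2)→(2,-2,3)
translate: b→2 (≡-2 mod 4), so (2,-2,3)→(2,2,3)
reduced (well bottom): (2,2,3) with a≤c, −a<b≤a
well minimum |f| = |-2| = 2 (negative-definite)

2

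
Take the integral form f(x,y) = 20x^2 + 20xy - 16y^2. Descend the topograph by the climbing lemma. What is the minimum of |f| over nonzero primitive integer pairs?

river: ρ → (-16,12,24)
river: ρ → (24,36,-4)
river: ρ → (-4,36,24)
river: ρ → (24,12,-16)
river: ρ → (-16,20,20)
river: ρ → (20,20,-16)
closes: descent 0, river 6
min |a| on river = 4

4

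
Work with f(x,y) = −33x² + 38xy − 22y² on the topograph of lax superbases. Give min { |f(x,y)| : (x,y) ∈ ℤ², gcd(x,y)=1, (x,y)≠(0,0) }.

translate: b→28 (≡-38 mod 66), so (33,-38,22)→(33,28,17)
flip: (33,28,17)→(17,-28,33)
translate: b→6 (≡-28 mod 34), so (17,-28,33)→(17,6,22)
reduced (well bottom): (17,6,22) with a≤c, −a<b≤a
well minimum |f| = |-17| = 17 (negative-definite)

17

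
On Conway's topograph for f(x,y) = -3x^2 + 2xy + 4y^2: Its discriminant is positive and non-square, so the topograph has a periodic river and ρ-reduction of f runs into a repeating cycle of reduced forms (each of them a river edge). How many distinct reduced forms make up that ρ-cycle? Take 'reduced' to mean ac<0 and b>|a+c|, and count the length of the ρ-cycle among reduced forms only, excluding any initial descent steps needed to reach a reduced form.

D = 52, ⌊√D⌋ = 7
river: ρ → (4,6,-1)
river: ρ → (-1,6,4)
river: ρ → (4,2,-3)
river: ρ → (-3,4,3)
river: ρ → (3,2,-4)
river: ρ → (-4,6,1)
river: ρ → (1,6,-4)
river: ρ → (-4,2,3)
river: ρ → (3,4,-3)
river: ρ → (-3,2,4)
ρ-cycle length = 10 (tail of 0 descent steps not counted)

10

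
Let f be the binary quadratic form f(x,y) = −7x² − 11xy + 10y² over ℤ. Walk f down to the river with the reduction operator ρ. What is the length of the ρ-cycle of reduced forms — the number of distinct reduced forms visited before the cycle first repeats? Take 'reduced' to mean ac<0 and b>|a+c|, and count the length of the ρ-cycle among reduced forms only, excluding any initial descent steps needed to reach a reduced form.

D = 401, ⌊√D⌋ = 20
descent: ρ → (10,11,-7)  [lands on river]
river: ρ → (-7,17,4)
river: ρ → (4,15,-11)
river: ρ → (-11,7,8)
river: ρ → (8,9,-10)
river: ρ → (-10,11,7)
river: ρ → (7,17,-4)
river: ρ → (-4,15,11)
river: ρ → (11,7,-8)
river: ρ → (-8,9,10)
ρ-cycle length = 10 (tail of 1 descent step not counted)

10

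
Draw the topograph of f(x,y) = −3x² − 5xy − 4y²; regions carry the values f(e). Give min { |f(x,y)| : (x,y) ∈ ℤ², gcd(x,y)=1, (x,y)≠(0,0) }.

translate: b→-1 (≡5 mod 6), so (3,5,4)→(3,-1,2)
flip: (3,-1,2)→(2,1,3)
reduced (well bottom): (2,1,3) with a≤c, −a<b≤a
well minimum |f| = |-2| = 2 (negative-definite)

2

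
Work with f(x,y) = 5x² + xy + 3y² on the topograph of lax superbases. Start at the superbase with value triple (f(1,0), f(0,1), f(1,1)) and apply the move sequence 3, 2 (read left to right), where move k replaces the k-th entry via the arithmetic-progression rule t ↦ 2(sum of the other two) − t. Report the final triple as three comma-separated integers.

start (5,3,9) = (f(1,0),f(0,1),f(1,1))
replace slot 3: 2·(5+3) − 9 = 7 → (5,3,7)
replace slot 2: 2·(5+7) − 3 = 21 → (5,21,7)

5,21,7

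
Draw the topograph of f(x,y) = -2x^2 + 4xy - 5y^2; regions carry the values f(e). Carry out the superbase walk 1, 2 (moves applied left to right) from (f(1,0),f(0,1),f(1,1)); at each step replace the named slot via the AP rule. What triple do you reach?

start (-2,-5,-3) = (f(1,0),f(0,1),f(1,1))
replace slot 1: 2·((-5)+(-3)) − (-2) = -14 → (-14,-5,-3)
replace slot 2: 2·((-14)+(-3)) − (-5) = -29 → (-14,-29,-3)

-14,-29,-3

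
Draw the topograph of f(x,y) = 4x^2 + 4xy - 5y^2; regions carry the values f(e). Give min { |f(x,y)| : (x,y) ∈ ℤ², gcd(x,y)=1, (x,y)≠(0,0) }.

river: ρ → (-5,6,3)
river: ρ → (3,6,-5)
river: ρ → (-5,4,4)
river: ρ → (4,4,-5)
closes: descent 0, river 4
min |a| on river = 3

3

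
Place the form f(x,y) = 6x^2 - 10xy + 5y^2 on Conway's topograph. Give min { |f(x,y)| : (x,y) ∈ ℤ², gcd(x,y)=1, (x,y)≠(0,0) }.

translate: b→2 (≡-10 mod 12), so (6,-10,5)→(6,2,1)
flip: (6,2,1)→(1,-2,6)
translate: b→0 (≡-2 mod 2), so (1,-2,6)→(1,0,5)
reduced (well bottom): (1,0,5) with a≤c, −a<b≤a
well minimum = a = 1

1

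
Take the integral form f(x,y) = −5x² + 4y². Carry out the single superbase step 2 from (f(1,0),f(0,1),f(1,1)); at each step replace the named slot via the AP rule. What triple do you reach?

start (-5,4,-1) = (f(1,0),f(0,1),f(1,1))
replace slot 2: 2·((-5)+(-1)) − 4 = -16 → (-5,-16,-1)

-5,-16,-1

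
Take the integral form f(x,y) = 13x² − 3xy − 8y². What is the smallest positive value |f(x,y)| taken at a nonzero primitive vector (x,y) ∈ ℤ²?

descent: ρ → (-8,19,2)  [lands on river]
river: ρ → (2,17,-17)
river: ρ → (-17,17,2)
river: ρ → (2,19,-8)
river: ρ → (-8,13,8)
river: ρ → (8,19,-2)
river: ρ → (-2,17,17)
river: ρ → (17,17,-2)
river: ρ → (-2,19,8)
river: ρ → (8,13,-8)
closes: descent 1, river 10
min |a| on river = 2

2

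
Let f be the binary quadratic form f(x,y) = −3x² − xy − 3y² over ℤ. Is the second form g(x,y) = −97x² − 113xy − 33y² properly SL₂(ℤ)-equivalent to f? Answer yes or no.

D₁ = -35, D₂ = -35
f is negative-definite; reduce −f:
−f: reduced (well bottom): (3,1,3) with a≤c, −a<b≤a
flip sign back: reduced form of f is (-3,-1,-3)
g is negative-definite; reduce −g:
−g: translate: b→-81 (≡113 mod 194), so (97,113,33)→(97,-81,17)
−g: flip: (97,-81,17)→(17,81,97)
−g: translate: b→13 (≡81 mod 34), so (17,81,97)→(17,13,3)
−g: flip: (17,13,3)→(3,-13,17)
−g: translate: b→-1 (≡-13 mod 6), so (3,-13,17)→(3,-1,3)
−g: flip: (3,-1,3)→(3,1,3)
−g: reduced (well bottom): (3,1,3) with a≤c, −a<b≤a
flip sign back: reduced form of g is (-3,-1,-3)
reduced forms (-3, -1, -3) vs (-3, -1, -3) ⇒ equivalent

yes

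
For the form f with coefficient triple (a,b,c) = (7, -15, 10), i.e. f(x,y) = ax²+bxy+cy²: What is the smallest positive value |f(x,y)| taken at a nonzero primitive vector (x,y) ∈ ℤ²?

translate: b→-1 (≡-15 mod 14), so (7,-15,10)→(7,-1,2)
flip: (7,-1,2)→(2,1,7)
reduced (well bottom): (2,1,7) with a≤c, −a<b≤a
well minimum = a = 2

2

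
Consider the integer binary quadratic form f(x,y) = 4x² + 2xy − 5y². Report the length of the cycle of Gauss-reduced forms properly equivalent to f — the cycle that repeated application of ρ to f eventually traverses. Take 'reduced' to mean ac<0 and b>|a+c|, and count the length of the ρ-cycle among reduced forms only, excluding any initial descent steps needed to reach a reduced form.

D = 84, ⌊√D⌋ = 9
river: ρ → (-5,8,1)
river: ρ → (1,8,-5)
river: ρ → (-5,2,4)
river: ρ → (4,6,-3)
river: ρ → (-3,6,4)
river: ρ → (4,2,-5)
ρ-cycle length = 6 (tail of 0 descent steps not counted)

6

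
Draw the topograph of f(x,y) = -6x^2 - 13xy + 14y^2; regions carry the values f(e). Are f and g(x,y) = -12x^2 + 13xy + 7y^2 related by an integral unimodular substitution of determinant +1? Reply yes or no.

D₁ = 505, D₂ = 505
river cycle of f (length 8): (14, 13, -6), (-6, 11, 16), (16, 21, -1), (-1, 21, 16), (16, 11, -6), (-6, 13, 14), (14, 15, -5), (-5, 15, 14)
river cycle of g (length 8): (7, 15, -10), (-10, 5, 12), (12, 19, -3), (-3, 17, 18), (18, 19, -2), (-2, 21, 8), (8, 11, -12), (-12, 13, 7)
cycles differ ⇒ inequivalent

no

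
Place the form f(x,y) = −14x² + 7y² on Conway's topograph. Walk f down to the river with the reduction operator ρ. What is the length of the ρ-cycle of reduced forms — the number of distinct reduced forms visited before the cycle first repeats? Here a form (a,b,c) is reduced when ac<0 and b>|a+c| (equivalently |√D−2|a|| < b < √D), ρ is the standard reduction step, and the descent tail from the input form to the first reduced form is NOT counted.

D = 392, ⌊√D⌋ = 19
descent: ρ → (7,14,-7)  [lands on river]
river: ρ → (-7,14,7)
ρ-cycle length = 2 (tail of 1 descent step not counted)

2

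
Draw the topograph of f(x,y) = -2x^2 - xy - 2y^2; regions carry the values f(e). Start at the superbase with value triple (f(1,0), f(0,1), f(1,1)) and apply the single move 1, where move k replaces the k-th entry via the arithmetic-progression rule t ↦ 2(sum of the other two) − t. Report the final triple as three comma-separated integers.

start (-2,-2,-5) = (f(1,0),f(0,1),f(1,1))
replace slot 1: 2·((-2)+(-5)) − (-2) = -12 → (-12,-2,-5)

-12,-2,-5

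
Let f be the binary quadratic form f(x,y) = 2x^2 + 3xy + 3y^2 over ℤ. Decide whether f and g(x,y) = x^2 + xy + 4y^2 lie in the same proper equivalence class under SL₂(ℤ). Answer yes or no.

D₁ = -15, D₂ = -15
f: translate: b→-1 (≡3 mod 4), so (2,3,3)→(2,-1,2)
f: flip: (2,-1,2)→(2,1,2)
f: reduced (well bottom): (2,1,2) with a≤c, −a<b≤a
g: reduced (well bottom): (1,1,4) with a≤c, −a<b≤a
reduced forms (2, 1, 2) vs (1, 1, 4) ⇒ inequivalent

no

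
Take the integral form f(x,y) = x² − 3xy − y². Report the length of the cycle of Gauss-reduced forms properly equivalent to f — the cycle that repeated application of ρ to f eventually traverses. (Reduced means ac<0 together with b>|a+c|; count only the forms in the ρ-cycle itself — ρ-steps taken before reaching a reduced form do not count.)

D = 13, ⌊√D⌋ = 3
descent: ρ → (-1,3,1)  [lands on river]
river: ρ → (1,3,-1)
ρ-cycle length = 2 (tail of 1 descent step not counted)

2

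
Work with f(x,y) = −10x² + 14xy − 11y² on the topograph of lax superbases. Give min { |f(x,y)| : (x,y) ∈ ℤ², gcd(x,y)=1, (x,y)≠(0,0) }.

translate: b→6 (≡-14 mod 20), so (10,-14,11)→(10,6,7)
flip: (10,6,7)→(7,-6,10)
reduced (well bottom): (7,-6,10) with a≤c, −a<b≤a
well minimum |f| = |-7| = 7 (negative-definite)

7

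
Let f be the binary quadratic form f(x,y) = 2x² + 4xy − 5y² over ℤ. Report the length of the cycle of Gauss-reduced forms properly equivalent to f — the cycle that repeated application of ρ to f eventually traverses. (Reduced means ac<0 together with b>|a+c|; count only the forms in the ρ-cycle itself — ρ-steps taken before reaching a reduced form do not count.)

D = 56, ⌊√D⌋ = 7
river: ρ → (-5,6,1)
river: ρ → (1,6,-5)
river: ρ → (-5,4,2)
river: ρ → (2,4,-5)
ρ-cycle length = 4 (tail of 0 descent steps not counted)

4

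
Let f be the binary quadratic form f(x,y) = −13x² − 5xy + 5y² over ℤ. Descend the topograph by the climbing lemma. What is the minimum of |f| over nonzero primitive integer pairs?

descent: ρ → (5,15,-3)  [lands on river]
river: ρ → (-3,15,5)
closes: descent 1, river 2
min |a| on river = 3

3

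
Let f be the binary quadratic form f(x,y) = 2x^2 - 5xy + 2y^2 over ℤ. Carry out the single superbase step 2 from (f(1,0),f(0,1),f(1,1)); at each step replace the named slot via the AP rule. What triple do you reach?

start (2,2,-1) = (f(1,0),f(0,1),f(1,1))
replace slot 2: 2·(2+(-1)) − 2 = 0 → (2,0,-1)

2,0,-1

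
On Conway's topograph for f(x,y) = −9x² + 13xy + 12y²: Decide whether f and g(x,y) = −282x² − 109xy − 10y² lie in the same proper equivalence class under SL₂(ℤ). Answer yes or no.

D₁ = 601, D₂ = 601
river cycle of f (length 66): (12, 11, -10), (-10, 9, 13), (13, 17, -6), (-6, 19, 10), (10, 21, -4), (-4, 19, 15), (15, 11, -8), (-8, 21, 5), (5, 19, -12), (-12, 5, 12), … (56 more)
river cycle of g (length 66): (-10, 9, 13), (13, 17, -6), (-6, 19, 10), (10, 21, -4), (-4, 19, 15), (15, 11, -8), (-8, 21, 5), (5, 19, -12), (-12, 5, 12), (12, 19, -5), … (56 more)
cycles coincide ⇒ equivalent

yes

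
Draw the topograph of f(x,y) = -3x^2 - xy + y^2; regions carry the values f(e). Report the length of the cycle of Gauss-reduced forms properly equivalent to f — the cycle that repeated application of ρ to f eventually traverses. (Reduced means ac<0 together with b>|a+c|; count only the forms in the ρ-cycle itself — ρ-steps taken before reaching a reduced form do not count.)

D = 13, ⌊√D⌋ = 3
descent: ρ → (1,3,-1)  [lands on river]
river: ρ → (-1,3,1)
ρ-cycle length = 2 (tail of 1 descent step not counted)

2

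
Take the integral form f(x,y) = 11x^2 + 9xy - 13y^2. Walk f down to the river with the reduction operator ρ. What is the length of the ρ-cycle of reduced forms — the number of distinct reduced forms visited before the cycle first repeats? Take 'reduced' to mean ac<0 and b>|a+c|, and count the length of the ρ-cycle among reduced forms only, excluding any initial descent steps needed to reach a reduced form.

D = 653, ⌊√D⌋ = 25
river: ρ → (-13,17,7)
river: ρ → (7,25,-1)
river: ρ → (-1,25,7)
river: ρ → (7,17,-13)
river: ρ → (-13,9,11)
river: ρ → (11,13,-11)
river: ρ → (-11,9,13)
river: ρ → (13,17,-7)
river: ρ → (-7,25,1)
river: ρ → (1,25,-7)
river: ρ → (-7,17,13)
river: ρ → (13,9,-11)
river: ρ → (-11,13,11)
river: ρ → (11,9,-13)
ρ-cycle length = 14 (tail of 0 descent steps not counted)

14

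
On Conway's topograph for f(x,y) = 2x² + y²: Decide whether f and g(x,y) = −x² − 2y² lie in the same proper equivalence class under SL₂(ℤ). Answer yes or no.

D₁ = -8, D₂ = -8
f: flip: (2,0,1)→(1,0,2)
f: reduced (well bottom): (1,0,2) with a≤c, −a<b≤a
g is negative-definite; reduce −g:
−g: reduced (well bottom): (1,0,2) with a≤c, −a<b≤a
flip sign back: reduced form of g is (-1,0,-2)
reduced forms (1, 0, 2) vs (-1, 0, -2) ⇒ inequivalent

no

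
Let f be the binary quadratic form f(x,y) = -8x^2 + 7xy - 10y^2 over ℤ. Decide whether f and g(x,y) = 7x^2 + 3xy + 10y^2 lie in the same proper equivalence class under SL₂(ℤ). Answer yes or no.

D₁ = -271, D₂ = -271
f is negative-definite; reduce −f:
−f: reduced (well bottom): (8,-7,10) with a≤c, −a<b≤a
flip sign back: reduced form of f is (-8,7,-10)
g: reduced (well bottom): (7,3,10) with a≤c, −a<b≤a
reduced forms (-8, 7, -10) vs (7, 3, 10) ⇒ inequivalent

no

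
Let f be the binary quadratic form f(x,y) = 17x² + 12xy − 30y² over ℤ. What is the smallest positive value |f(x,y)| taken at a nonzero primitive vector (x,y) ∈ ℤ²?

descent: ρ → (-30,-12,17)
descent: ρ → (17,46,-1)  [lands on river]
river: ρ → (-1,46,17)
river: ρ → (17,22,-25)
river: ρ → (-25,28,14)
river: ρ → (14,28,-25)
river: ρ → (-25,22,17)
closes: descent 2, river 6
min |a| on river = 1

1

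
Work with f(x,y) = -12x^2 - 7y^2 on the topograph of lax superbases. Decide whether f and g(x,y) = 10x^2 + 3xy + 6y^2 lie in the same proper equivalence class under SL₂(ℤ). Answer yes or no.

D₁ = -336, D₂ = -231
discriminants differ ⇒ not SL₂(ℤ)-equivalent

no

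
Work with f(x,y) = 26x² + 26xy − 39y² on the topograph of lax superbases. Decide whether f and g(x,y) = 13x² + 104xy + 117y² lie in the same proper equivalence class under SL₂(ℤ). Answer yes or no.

D₁ = 4732, D₂ = 4732
river cycle of f (length 4): (-39, 52, 13), (13, 52, -39), (-39, 26, 26), (26, 26, -39)
river cycle of g (length 4): (13, 52, -39), (-39, 26, 26), (26, 26, -39), (-39, 52, 13)
cycles coincide ⇒ equivalent

yes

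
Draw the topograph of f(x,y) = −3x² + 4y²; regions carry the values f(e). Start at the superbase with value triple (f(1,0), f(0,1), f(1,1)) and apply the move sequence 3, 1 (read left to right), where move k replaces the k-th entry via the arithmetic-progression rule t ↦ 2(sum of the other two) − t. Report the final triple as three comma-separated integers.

start (-3,4,1) = (f(1,0),f(0,1),f(1,1))
replace slot 3: 2·((-3)+4) − 1 = 1 → (-3,4,1)
replace slot 1: 2·(4+1) − (-3) = 13 → (13,4,1)

13,4,1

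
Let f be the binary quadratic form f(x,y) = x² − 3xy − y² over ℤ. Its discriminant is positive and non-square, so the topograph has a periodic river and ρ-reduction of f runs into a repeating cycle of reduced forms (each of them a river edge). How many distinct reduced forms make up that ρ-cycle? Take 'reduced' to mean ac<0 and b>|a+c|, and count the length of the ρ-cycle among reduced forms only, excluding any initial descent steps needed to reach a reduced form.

D = 13, ⌊√D⌋ = 3
descent: ρ → (-1,3,1)  [lands on river]
river: ρ → (1,3,-1)
ρ-cycle length = 2 (tail of 1 descent step not counted)

2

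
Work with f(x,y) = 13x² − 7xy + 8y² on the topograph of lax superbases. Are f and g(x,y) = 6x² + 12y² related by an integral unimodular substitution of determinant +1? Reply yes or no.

D₁ = -367, D₂ = -288
discriminants differ ⇒ not SL₂(ℤ)-equivalent

no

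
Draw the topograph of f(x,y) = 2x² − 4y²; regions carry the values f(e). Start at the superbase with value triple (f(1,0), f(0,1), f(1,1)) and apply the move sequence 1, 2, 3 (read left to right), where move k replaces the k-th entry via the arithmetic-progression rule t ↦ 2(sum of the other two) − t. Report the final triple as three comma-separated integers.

start (2,-4,-2) = (f(1,0),f(0,1),f(1,1))
replace slot 1: 2·((-4)+(-2)) − 2 = -14 → (-14,-4,-2)
replace slot 2: 2·((-14)+(-2)) − (-4) = -28 → (-14,-28,-2)
replace slot 3: 2·((-14)+(-28)) − (-2) = -82 → (-14,-28,-82)

-14,-28,-82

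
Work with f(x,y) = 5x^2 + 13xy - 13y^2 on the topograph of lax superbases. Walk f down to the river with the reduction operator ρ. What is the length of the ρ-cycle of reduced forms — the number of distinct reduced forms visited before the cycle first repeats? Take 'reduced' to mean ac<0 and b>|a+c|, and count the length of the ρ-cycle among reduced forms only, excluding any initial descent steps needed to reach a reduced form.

D = 429, ⌊√D⌋ = 20
river: ρ → (-13,13,5)
river: ρ → (5,17,-7)
river: ρ → (-7,11,11)
river: ρ → (11,11,-7)
river: ρ → (-7,17,5)
river: ρ → (5,13,-13)
ρ-cycle length = 6 (tail of 0 descent steps not counted)

6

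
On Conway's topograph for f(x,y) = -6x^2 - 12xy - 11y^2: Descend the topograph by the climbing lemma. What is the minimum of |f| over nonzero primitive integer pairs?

translate: b→0 (≡12 mod 12), so (6,12,11)→(6,0,5)
flip: (6,0,5)→(5,0,6)
reduced (well bottom): (5,0,6) with a≤c, −a<b≤a
well minimum |f| = |-5| = 5 (negative-definite)

5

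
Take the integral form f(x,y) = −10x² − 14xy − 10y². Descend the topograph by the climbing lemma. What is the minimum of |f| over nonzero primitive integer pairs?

translate: b→-6 (≡14 mod 20), so (10,14,10)→(10,-6,6)
flip: (10,-6,6)→(6,6,10)
reduced (well bottom): (6,6,10) with a≤c, −a<b≤a
well minimum |f| = |-6| = 6 (negative-definite)

6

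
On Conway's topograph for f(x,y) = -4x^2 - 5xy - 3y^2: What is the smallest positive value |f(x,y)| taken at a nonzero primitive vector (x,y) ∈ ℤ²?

translate: b→-3 (≡5 mod 8), so (4,5,3)→(4,-3,2)
flip: (4,-3,2)→(2,3,4)
translate: b→-1 (≡3 mod 4), so (2,3,4)→(2,-1,3)
reduced (well bottom): (2,-1,3) with a≤c, −a<b≤a
well minimum |f| = |-2| = 2 (negative-definite)

2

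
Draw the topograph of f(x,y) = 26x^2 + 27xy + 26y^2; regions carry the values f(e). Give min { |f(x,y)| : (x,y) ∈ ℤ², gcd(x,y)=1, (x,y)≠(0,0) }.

translate: b→-25 (≡27 mod 52), so (26,27,26)→(26,-25,25)
flip: (26,-25,25)→(25,25,26)
reduced (well bottom): (25,25,26) with a≤c, −a<b≤a
well minimum = a = 25

25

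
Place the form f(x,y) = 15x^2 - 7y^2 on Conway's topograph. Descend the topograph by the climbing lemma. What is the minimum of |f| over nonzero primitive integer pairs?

descent: ρ → (-7,14,8)  [lands on river]
river: ρ → (8,18,-3)
river: ρ → (-3,18,8)
river: ρ → (8,14,-7)
closes: descent 1, river 4
min |a| on river = 3

3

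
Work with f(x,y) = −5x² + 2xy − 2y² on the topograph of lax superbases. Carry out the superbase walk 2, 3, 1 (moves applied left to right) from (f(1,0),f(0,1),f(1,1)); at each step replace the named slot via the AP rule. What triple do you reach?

start (-5,-2,-5) = (f(1,0),f(0,1),f(1,1))
replace slot 2: 2·((-5)+(-5)) − (-2) = -18 → (-5,-18,-5)
replace slot 3: 2·((-5)+(-18)) − (-5) = -41 → (-5,-18,-41)
replace slot 1: 2·((-18)+(-41)) − (-5) = -113 → (-113,-18,-41)

-113,-18,-41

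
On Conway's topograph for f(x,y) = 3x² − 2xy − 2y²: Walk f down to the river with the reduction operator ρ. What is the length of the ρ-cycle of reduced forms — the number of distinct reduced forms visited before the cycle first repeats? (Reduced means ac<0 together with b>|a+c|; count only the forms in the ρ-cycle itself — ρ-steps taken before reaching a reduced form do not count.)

D = 28, ⌊√D⌋ = 5
descent: ρ → (-2,2,3)  [lands on river]
river: ρ → (3,4,-1)
river: ρ → (-1,4,3)
river: ρ → (3,2,-2)
ρ-cycle length = 4 (tail of 1 descent step not counted)

4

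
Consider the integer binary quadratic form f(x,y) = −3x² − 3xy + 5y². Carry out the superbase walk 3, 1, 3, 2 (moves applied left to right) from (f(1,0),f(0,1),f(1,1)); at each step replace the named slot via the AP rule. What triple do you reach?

start (-3,5,-1) = (f(1,0),f(0,1),f(1,1))
replace slot 3: 2·((-3)+5) − (-1) = 5 → (-3,5,5)
replace slot 1: 2·(5+5) − (-3) = 23 → (23,5,5)
replace slot 3: 2·(23+5) − 5 = 51 → (23,5,51)
replace slot 2: 2·(23+51) − 5 = 143 → (23,143,51)

23,143,51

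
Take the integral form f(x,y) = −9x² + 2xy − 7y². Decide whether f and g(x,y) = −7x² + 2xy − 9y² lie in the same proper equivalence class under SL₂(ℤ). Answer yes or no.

D₁ = -248, D₂ = -248
f is negative-definite; reduce −f:
−f: flip: (9,-2,7)→(7,2,9)
−f: reduced (well bottom): (7,2,9) with a≤c, −a<b≤a
flip sign back: reduced form of f is (-7,-2,-9)
g is negative-definite; reduce −g:
−g: reduced (well bottom): (7,-2,9) with a≤c, −a<b≤a
flip sign back: reduced form of g is (-7,2,-9)
reduced forms (-7, -2, -9) vs (-7, 2, -9) ⇒ inequivalent

no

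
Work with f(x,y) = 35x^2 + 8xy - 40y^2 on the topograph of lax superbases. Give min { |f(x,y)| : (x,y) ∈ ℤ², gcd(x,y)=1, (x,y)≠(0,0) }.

river: ρ → (-40,72,3)
river: ρ → (3,72,-40)
river: ρ → (-40,8,35)
river: ρ → (35,62,-13)
river: ρ → (-13,68,20)
river: ρ → (20,52,-37)
river: ρ → (-37,22,35)
river: ρ → (35,48,-24)
river: ρ → (-24,48,35)
river: ρ → (35,22,-37)
river: ρ → (-37,52,20)
river: ρ → (20,68,-13)
river: ρ → (-13,62,35)
river: ρ → (35,8,-40)
closes: descent 0, river 14
min |a| on river = 3

3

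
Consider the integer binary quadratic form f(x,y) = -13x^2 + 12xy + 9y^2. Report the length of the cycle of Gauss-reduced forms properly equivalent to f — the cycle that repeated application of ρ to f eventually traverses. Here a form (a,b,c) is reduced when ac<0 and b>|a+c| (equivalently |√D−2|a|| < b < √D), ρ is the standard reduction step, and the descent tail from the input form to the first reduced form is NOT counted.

D = 612, ⌊√D⌋ = 24
river: ρ → (9,24,-1)
river: ρ → (-1,24,9)
river: ρ → (9,12,-13)
river: ρ → (-13,14,8)
river: ρ → (8,18,-9)
river: ρ → (-9,18,8)
river: ρ → (8,14,-13)
river: ρ → (-13,12,9)
ρ-cycle length = 8 (tail of 0 descent steps not counted)

8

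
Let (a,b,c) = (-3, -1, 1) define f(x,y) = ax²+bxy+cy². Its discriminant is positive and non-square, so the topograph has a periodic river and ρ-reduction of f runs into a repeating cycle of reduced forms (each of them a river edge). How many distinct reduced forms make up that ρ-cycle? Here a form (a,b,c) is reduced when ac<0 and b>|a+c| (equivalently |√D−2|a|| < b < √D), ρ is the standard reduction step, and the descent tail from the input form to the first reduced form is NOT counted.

D = 13, ⌊√D⌋ = 3
descent: ρ → (1,3,-1)  [lands on river]
river: ρ → (-1,3,1)
ρ-cycle length = 2 (tail of 1 descent step not counted)

2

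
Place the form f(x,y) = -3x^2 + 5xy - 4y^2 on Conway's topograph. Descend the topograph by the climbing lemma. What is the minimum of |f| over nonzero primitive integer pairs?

translate: b→1 (≡-5 mod 6), so (3,-5,4)→(3,1,2)
flip: (3,1,2)→(2,-1,3)
reduced (well bottom): (2,-1,3) with a≤c, −a<b≤a
well minimum |f| = |-2| = 2 (negative-definite)

2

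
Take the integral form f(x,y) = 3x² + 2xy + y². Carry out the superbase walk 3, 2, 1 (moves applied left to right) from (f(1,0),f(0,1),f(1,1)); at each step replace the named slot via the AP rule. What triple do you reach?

start (3,1,6) = (f(1,0),f(0,1),f(1,1))
replace slot 3: 2·(3+1) − 6 = 2 → (3,1,2)
replace slot 2: 2·(3+2) − 1 = 9 → (3,9,2)
replace slot 1: 2·(9+2) − 3 = 19 → (19,9,2)

19,9,2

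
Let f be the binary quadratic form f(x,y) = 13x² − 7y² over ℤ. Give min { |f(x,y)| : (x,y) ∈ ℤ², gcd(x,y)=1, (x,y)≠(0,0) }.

descent: ρ → (-7,14,6)  [lands on river]
river: ρ → (6,10,-11)
river: ρ → (-11,12,5)
river: ρ → (5,18,-2)
river: ρ → (-2,18,5)
river: ρ → (5,12,-11)
river: ρ → (-11,10,6)
river: ρ → (6,14,-7)
closes: descent 1, river 8
min |a| on river = 2

2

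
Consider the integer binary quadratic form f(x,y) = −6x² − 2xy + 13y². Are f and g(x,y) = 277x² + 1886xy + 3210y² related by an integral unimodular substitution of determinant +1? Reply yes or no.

D₁ = 316, D₂ = 316
river cycle of f (length 6): (-6, 10, 9), (9, 8, -7), (-7, 6, 10), (10, 14, -3), (-3, 16, 5), (5, 14, -6)
river cycle of g (length 6): (9, 8, -7), (-7, 6, 10), (10, 14, -3), (-3, 16, 5), (5, 14, -6), (-6, 10, 9)
cycles coincide ⇒ equivalent

yes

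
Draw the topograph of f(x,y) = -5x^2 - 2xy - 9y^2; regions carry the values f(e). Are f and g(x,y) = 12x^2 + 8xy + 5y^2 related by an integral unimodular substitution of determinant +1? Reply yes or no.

D₁ = -176, D₂ = -176
f is negative-definite; reduce −f:
−f: reduced (well bottom): (5,2,9) with a≤c, −a<b≤a
flip sign back: reduced form of f is (-5,-2,-9)
g: flip: (12,8,5)→(5,-8,12)
g: translate: b→2 (≡-8 mod 10), so (5,-8,12)→(5,2,9)
g: reduced (well bottom): (5,2,9) with a≤c, −a<b≤a
reduced forms (-5, -2, -9) vs (5, 2, 9) ⇒ inequivalent

no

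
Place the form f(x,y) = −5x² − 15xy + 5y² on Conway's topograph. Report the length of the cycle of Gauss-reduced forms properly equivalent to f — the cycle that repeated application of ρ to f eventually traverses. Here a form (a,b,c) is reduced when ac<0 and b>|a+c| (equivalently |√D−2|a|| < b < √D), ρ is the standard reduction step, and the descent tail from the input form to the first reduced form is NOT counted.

D = 325, ⌊√D⌋ = 18
descent: ρ → (5,15,-5)  [lands on river]
river: ρ → (-5,15,5)
ρ-cycle length = 2 (tail of 1 descent step not counted)

2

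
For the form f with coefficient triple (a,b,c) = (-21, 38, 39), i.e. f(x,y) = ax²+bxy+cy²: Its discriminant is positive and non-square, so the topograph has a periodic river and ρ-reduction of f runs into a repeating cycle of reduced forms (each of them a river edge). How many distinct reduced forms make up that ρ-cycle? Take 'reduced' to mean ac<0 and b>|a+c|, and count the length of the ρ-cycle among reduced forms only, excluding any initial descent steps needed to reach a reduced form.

D = 4720, ⌊√D⌋ = 68
river: ρ → (39,40,-20)
river: ρ → (-20,40,39)
river: ρ → (39,38,-21)
river: ρ → (-21,46,31)
river: ρ → (31,16,-36)
river: ρ → (-36,56,11)
river: ρ → (11,54,-41)
river: ρ → (-41,28,24)
river: ρ → (24,68,-1)
river: ρ → (-1,68,24)
river: ρ → (24,28,-41)
river: ρ → (-41,54,11)
river: ρ → (11,56,-36)
river: ρ → (-36,16,31)
river: ρ → (31,46,-21)
river: ρ → (-21,38,39)
ρ-cycle length = 16 (tail of 0 descent steps not counted)

16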